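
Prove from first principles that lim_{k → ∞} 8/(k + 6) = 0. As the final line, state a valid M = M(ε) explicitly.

M = 8/ε

Let ε > 0 be given. For k ≥ 1, |8/(k + 6) − 0| = 8/(k + 6) ≤ 8/k.
We need 8/k < ε, i.e. k > 8/ε.
Take M = 8/ε. If k > M then |8/(k + 6)| ≤ 8/k < ε.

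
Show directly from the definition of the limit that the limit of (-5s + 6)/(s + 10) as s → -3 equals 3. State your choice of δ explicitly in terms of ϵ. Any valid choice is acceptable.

Fix ϵ > 0. We want δ > 0 with 0 < |s + 3| < δ ⇒ |(-5s + 6)/(s + 10) − 3| < ϵ.
Combining over a common denominator, (-5s + 6)/(s + 10) − 3 = [(-5s + 6)·7 − 21·(s + 10)] / [7·(s + 10)] = -56(s + 3) / (7(s + 10)).
So |(-5s + 6)/(s + 10) − 3| = 56|s + 3| / (7·|s + 10|).
Require δ ≤ 7/2, so |s + 10| ≥ |7| − |s + 3| > 7 − 7/2 = 7/2.
Hence |(-5s + 6)/(s + 10) − 3| < 56|s + 3|/(7·(7/2)) = (16/7)|s + 3|, which is < ϵ once |s + 3| < (7/16)ϵ.
Take δ = min(7/2, (7/16)ϵ). Then 0 < |s + 3| < δ forces both bounds, so |(-5s + 6)/(s + 10) − 3| < ϵ.

δ = min(7/2, (7/16)ϵ)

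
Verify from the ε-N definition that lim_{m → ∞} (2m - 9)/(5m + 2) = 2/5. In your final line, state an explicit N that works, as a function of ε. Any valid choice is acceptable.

Let ε > 0 be given. For m ≥ 1, |(2m - 9)/(5m + 2) − (2/5)| = |-49|/(5(5m + 2)) = 49/(5(5m + 2)).
Since 5m + 2 ≥ 5m for m ≥ 1, this is ≤ 49/(5·5m) = (49/25)/m.
So |(2m - 9)/(5m + 2) − (2/5)| < ε whenever m > (49/25)/ε.
Take N = (49/25)/ε. If m > N then |(2m - 9)/(5m + 2) − (2/5)| ≤ (49/25)/m < ε.

N = (49/25)/ε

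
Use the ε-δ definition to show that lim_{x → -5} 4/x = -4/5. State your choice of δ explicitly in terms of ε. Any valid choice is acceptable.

Suppose ε > 0. We seek δ > 0 such that 0 < |x + 5| < δ implies |4/x + 4/5| < ε.
|4/x + 4/5| = 4·|-5 − x|/(5·|x|) = 4|x + 5|/(5|x|).
Require δ ≤ 5/2 so that |x| > 5 − 5/2 = 5/2, hence 5|x| > 25/2.
Then |4/x + 4/5| < 4|x + 5|/(25/2), which is < ε when |x + 5| < (25/8)ε.
Take δ = min(5/2, (25/8)ε). Then 0 < |x + 5| < δ gives both |x + 5| < 5/2 and |x + 5| < (25/8)ε, so |4/x + 4/5| < ε.

δ = min(5/2, (25/8)ε)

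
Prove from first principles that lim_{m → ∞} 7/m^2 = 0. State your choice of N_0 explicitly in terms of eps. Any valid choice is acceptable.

Fix eps > 0. For m ≥ 1, |7/m^2 − 0| = 7/m^2.
7/m^2 < eps ⇔ m^2 > 7/eps ⇔ m > (7/eps)^{1/2}.
Take N_0 = (7/eps)^{1/2}. Then m > N_0 implies 7/m^2 < eps.

N_0 = (7/eps)^{1/2}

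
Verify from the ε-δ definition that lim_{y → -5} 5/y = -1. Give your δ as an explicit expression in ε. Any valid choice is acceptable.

Suppose ε > 0. We seek δ > 0 such that 0 < |y + 5| < δ implies |5/y + 1| < ε.
|5/y + 1| = 5·|-5 − y|/(5·|y|) = 5|y + 5|/(5|y|).
Restrict δ ≤ 5/2. Then |y + 5| < 5/2 gives |y| > 5/2, so 5|y| > 25/2.
Then |5/y + 1| < 5|y + 5|/(25/2), which is < ε when |y + 5| < (5/2)ε.
Take δ = min(5/2, (5/2)ε). Then 0 < |y + 5| < δ gives both |y + 5| < 5/2 and |y + 5| < (5/2)ε, so |5/y + 1| < ε.

δ = min(5/2, (5/2)ε)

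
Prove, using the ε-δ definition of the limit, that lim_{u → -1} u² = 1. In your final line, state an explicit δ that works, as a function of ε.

δ = min(2, ε/4)

Let ε > 0 be given. We seek δ > 0 with 0 < |u + 1| < δ ⇒ |u² − 1| < ε.
Factor: u² − 1 = (u + 1)(u - 1), so |u² − 1| = |u + 1|·|u - 1|.
Restrict δ ≤ 2. Then |u + 1| < 2 gives |u| < 3, so by the triangle inequality |u - 1| ≤ 3 + 1 = 4.
Hence |u² − 1| ≤ 4|u + 1|, which is < ε once |u + 1| < ε/4.
Take δ = min(2, ε/4). If 0 < |u + 1| < δ then both bounds hold and |u² − 1| ≤ 4|u + 1| < 4·(ε/4) = ε.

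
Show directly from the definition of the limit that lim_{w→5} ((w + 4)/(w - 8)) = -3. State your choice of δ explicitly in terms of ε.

Let ε > 0. We want δ > 0 with 0 < |w − 5| < δ ⇒ |(w + 4)/(w - 8) + 3| < ε.
Combining over a common denominator, (w + 4)/(w - 8) + 3 = [(w + 4)·(-3) − 9·(w - 8)] / [(-3)·(w - 8)] = -12(w − 5) / ((-3)(w - 8)).
So |(w + 4)/(w - 8) + 3| = 12|w − 5| / (3·|w − 8|).
Restrict δ ≤ 3/2. Then |w − 5| < 3/2 gives |w − 8| = |(w − 5) + (-3)| ≥ 3 − 3/2 = 3/2.
Hence |(w + 4)/(w - 8) + 3| < 12|w − 5|/(3·(3/2)) = (8/3)|w − 5|, which is < ε once |w − 5| < (3/8)ε.
Take δ = min(3/2, (3/8)ε). Then 0 < |w − 5| < δ forces both bounds, so |(w + 4)/(w - 8) + 3| < ε.

δ = min(3/2, (3/8)ε)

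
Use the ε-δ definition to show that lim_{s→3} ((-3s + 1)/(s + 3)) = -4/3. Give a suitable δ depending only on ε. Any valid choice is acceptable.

Fix ε > 0. We want δ > 0 with 0 < |s − 3| < δ ⇒ |(-3s + 1)/(s + 3) + 4/3| < ε.
Combining over a common denominator, (-3s + 1)/(s + 3) + 4/3 = [(-3s + 1)·6 − (-8)·(s + 3)] / [6·(s + 3)] = -10(s − 3) / (6(s + 3)).
So |(-3s + 1)/(s + 3) + 4/3| = 10|s − 3| / (6·|s + 3|).
Restrict δ ≤ 3. Then |s − 3| < 3 gives |s + 3| = |(s − 3) + 6| ≥ 6 − 3 = 3.
Hence |(-3s + 1)/(s + 3) + 4/3| < 10|s − 3|/(6·3) = (5/9)|s − 3|, which is < ε once |s − 3| < (9/5)ε.
Take δ = min(3, (9/5)ε). Then 0 < |s − 3| < δ forces both bounds, so |(-3s + 1)/(s + 3) + 4/3| < ε.

δ = min(3, (9/5)ε)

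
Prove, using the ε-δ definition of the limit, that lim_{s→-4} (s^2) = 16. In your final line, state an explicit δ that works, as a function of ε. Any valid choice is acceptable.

δ = min(1, ε/9)

Let ε > 0. We seek δ > 0 with 0 < |s + 4| < δ ⇒ |s^2 − 16| < ε.
Factor: s^2 − 16 = (s + 4)(s - 4), so |s^2 − 16| = |s + 4|·|s - 4|.
Impose δ ≤ 1 so that |s| < 5; then |s - 4| ≤ 9.
Hence |s^2 − 16| ≤ 9|s + 4|, which is < ε once |s + 4| < ε/9.
Take δ = min(1, ε/9). If 0 < |s + 4| < δ then both bounds hold and |s^2 − 16| ≤ 9|s + 4| < 9·(ε/9) = ε.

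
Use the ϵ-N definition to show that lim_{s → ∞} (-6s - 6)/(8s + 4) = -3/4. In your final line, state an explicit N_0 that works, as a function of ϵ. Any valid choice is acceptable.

Let ϵ > 0 be given. We seek N_0 > 0 such that s > N_0 implies |(-6s - 6)/(8s + 4) + 3/4| < ϵ.
(-6s - 6)/(8s + 4) + 3/4 = (8(-6s - 6) − (-6)(8s + 4)) / (8(8s + 4)) = -24/(8(8s + 4)).
For s > 0 we have 8s + 4 > 8s, so |(-6s - 6)/(8s + 4) + 3/4| = 24/(8(8s + 4)) < 24/(8·8s) = (3/8)/s.
Thus |(-6s - 6)/(8s + 4) + 3/4| < ϵ whenever s > (3/8)/ϵ.
Take N_0 = (3/8)/ϵ. If s > N_0 then |(-6s - 6)/(8s + 4) + 3/4| < (3/8)/s < ϵ.

N_0 = (3/8)/ϵ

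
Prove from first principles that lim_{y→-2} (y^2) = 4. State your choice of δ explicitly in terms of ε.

δ = min(1, ε/5)

Suppose ε > 0. We seek δ > 0 with 0 < |y + 2| < δ ⇒ |y^2 − 4| < ε.
Factor: y^2 − 4 = (y + 2)(y - 2), so |y^2 − 4| = |y + 2|·|y - 2|.
Impose δ ≤ 1 so that |y| < 3; then |y - 2| ≤ 5.
Hence |y^2 − 4| ≤ 5|y + 2|, which is < ε once |y + 2| < ε/5.
Take δ = min(1, ε/5). If 0 < |y + 2| < δ then both bounds hold and |y^2 − 4| ≤ 5|y + 2| < 5·(ε/5) = ε.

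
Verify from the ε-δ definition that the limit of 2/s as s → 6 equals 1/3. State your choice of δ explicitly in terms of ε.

δ = min(3, 9ε)

Let ε > 0 be given. We seek δ > 0 such that 0 < |s − 6| < δ implies |2/s − (1/3)| < ε.
|2/s − (1/3)| = 2·|6 − s|/(6·|s|) = 2|s − 6|/(6|s|).
Require δ ≤ 3 so that |s| > 6 − 3 = 3, hence 6|s| > 18.
Then |2/s − (1/3)| < 2|s − 6|/18, which is < ε when |s − 6| < 9ε.
Take δ = min(3, 9ε). Then 0 < |s − 6| < δ gives both |s − 6| < 3 and |s − 6| < 9ε, so |2/s − (1/3)| < ε.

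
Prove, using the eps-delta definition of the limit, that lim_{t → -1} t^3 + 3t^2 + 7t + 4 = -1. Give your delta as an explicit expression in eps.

Suppose eps > 0. We want delta > 0 such that 0 < |t + 1| < delta implies |(t^3 + 3t^2 + 7t + 4) + 1| < eps.
(t^3 + 3t^2 + 7t + 4) + 1 = t^3 + 3t^2 + 7t + 5 = (t + 1)(t^2 + 2t + 5).
So |(t^3 + 3t^2 + 7t + 4) + 1| = |t + 1|·|t^2 + 2t + 5|.
Assume first that |t + 1| < 1, so |t| < 2. Then |t^2 + 2t + 5| ≤ 2^2 + 2·2 + 5 = 13.
Hence |(t^3 + 3t^2 + 7t + 4) + 1| ≤ 13|t + 1| < eps provided |t + 1| < eps/13.
Take delta = min(1, eps/13). Then 0 < |t + 1| < delta gives both |t + 1| < 1 and |t + 1| < eps/13, so |(t^3 + 3t^2 + 7t + 4) + 1| < eps.

delta = min(1, eps/13)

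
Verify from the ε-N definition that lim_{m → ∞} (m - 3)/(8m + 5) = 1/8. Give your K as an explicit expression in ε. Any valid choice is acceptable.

K = (29/64)/ε

Suppose ε > 0. For m ≥ 1, |(m - 3)/(8m + 5) − (1/8)| = |-29|/(8(8m + 5)) = 29/(8(8m + 5)).
Since 8m + 5 ≥ 8m for m ≥ 1, this is ≤ 29/(8·8m) = (29/64)/m.
So |(m - 3)/(8m + 5) − (1/8)| < ε whenever m > (29/64)/ε.
Take K = (29/64)/ε. If m > K then |(m - 3)/(8m + 5) − (1/8)| ≤ (29/64)/m < ε.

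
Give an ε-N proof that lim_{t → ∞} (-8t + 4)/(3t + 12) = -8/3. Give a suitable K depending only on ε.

Let ε > 0 be given. We seek K > 0 such that t > K implies |(-8t + 4)/(3t + 12) + 8/3| < ε.
(-8t + 4)/(3t + 12) + 8/3 = (3(-8t + 4) − (-8)(3t + 12)) / (3(3t + 12)) = 108/(3(3t + 12)).
For t > 0 we have 3t + 12 > 3t, so |(-8t + 4)/(3t + 12) + 8/3| = 108/(3(3t + 12)) < 108/(3·3t) = 12/t.
Thus |(-8t + 4)/(3t + 12) + 8/3| < ε whenever t > 12/ε.
Take K = 12/ε. If t > K then |(-8t + 4)/(3t + 12) + 8/3| < 12/t < ε.

K = 12/ε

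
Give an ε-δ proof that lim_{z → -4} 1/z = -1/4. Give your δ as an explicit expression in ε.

δ = min(2, 8ε)

Fix ε > 0. We seek δ > 0 such that 0 < |z + 4| < δ implies |1/z + 1/4| < ε.
|1/z + 1/4| = |-4 − z|/(4·|z|) = |z + 4|/(4|z|).
Require δ ≤ 2 so that |z| > 4 − 2 = 2, hence 4|z| > 8.
Then |1/z + 1/4| < |z + 4|/8, which is < ε when |z + 4| < 8ε.
Take δ = min(2, 8ε). Then 0 < |z + 4| < δ gives both |z + 4| < 2 and |z + 4| < 8ε, so |1/z + 1/4| < ε.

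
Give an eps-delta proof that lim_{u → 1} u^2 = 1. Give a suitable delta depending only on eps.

Fix eps > 0. We seek delta > 0 with 0 < |u − 1| < delta ⇒ |u^2 − 1| < eps.
Factor: u^2 − 1 = (u − 1)(u + 1), so |u^2 − 1| = |u − 1|·|u + 1|.
Impose delta ≤ 1 so that |u| < 2; then |u + 1| ≤ 3.
Hence |u^2 − 1| ≤ 3|u − 1|, which is < eps once |u − 1| < eps/3.
Take delta = min(1, eps/3). If 0 < |u − 1| < delta then both bounds hold and |u^2 − 1| ≤ 3|u − 1| < 3·(eps/3) = eps.

delta = min(1, eps/3)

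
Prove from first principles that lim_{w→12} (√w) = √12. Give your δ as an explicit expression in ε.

Let ε > 0 be given. We want δ > 0 such that 0 < |w − 12| < δ implies |√w − √12| < ε.
Rationalise: √w − √12 = (w − 12)/(√w + √12), so |√w − √12| = |w − 12|/(√w + √12).
Restrict δ ≤ 12 so that |w − 12| < 12 forces w > 0, and then √w + √12 > √12.
Hence |√w − √12| < |w − 12|/√12, which is < ε once |w − 12| < √12·ε.
Take δ = min(12, √12·ε). If 0 < |w − 12| < δ then w > 0 and |√w − √12| < |w − 12|/√12 < ε.

δ = min(12, √12·ε)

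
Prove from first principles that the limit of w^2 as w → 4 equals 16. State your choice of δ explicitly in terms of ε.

Suppose ε > 0. We seek δ > 0 with 0 < |w − 4| < δ ⇒ |w^2 − 16| < ε.
Factor: w^2 − 16 = (w − 4)(w + 4), so |w^2 − 16| = |w − 4|·|w + 4|.
Impose δ ≤ 1 so that |w| < 5; then |w + 4| ≤ 9.
Hence |w^2 − 16| ≤ 9|w − 4|, which is < ε once |w − 4| < ε/9.
Take δ = min(1, ε/9). If 0 < |w − 4| < δ then both bounds hold and |w^2 − 16| ≤ 9|w − 4| < 9·(ε/9) = ε.

δ = min(1, ε/9)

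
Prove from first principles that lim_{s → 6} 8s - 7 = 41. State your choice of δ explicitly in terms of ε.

Fix ε > 0. We need δ > 0 so that 0 < |s − 6| < δ implies |(8s - 7) − 41| < ε.
Since (8s - 7) − 41 = 8(s − 6), we have |(8s - 7) − 41| = 8|s − 6|.
Thus it suffices that |s − 6| < ε/8.
Take δ = ε/8. If 0 < |s − 6| < δ then |(8s - 7) − 41| = 8|s − 6| < 8·(ε/8) = ε.

δ = ε/8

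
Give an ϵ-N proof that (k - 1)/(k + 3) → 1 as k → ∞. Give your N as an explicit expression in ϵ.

N = 4/ϵ

Let ϵ > 0. For k ≥ 1, |(k - 1)/(k + 3) − 1| = |-4|/((k + 3)) = 4/((k + 3)).
Since k + 3 ≥ k for k ≥ 1, this is ≤ 4/(k) = 4/k.
So |(k - 1)/(k + 3) − 1| < ϵ whenever k > 4/ϵ.
Take N = 4/ϵ. If k > N then |(k - 1)/(k + 3) − 1| ≤ 4/k < ϵ.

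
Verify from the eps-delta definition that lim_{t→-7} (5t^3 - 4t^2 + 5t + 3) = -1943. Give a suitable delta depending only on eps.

Let eps > 0 be given. We want delta > 0 such that 0 < |t + 7| < delta implies |(5t^3 - 4t^2 + 5t + 3) + 1943| < eps.
(5t^3 - 4t^2 + 5t + 3) + 1943 = 5t^3 - 4t^2 + 5t + 1946 = (t + 7)(5t^2 - 39t + 278).
So |(5t^3 - 4t^2 + 5t + 3) + 1943| = |t + 7|·|5t^2 - 39t + 278|.
Assume first that |t + 7| < 1, so |t| < 8. Then |5t^2 - 39t + 278| ≤ 5·8^2 + 39·8 + 278 = 910.
Hence |(5t^3 - 4t^2 + 5t + 3) + 1943| ≤ 910|t + 7| < eps provided |t + 7| < eps/910.
Take delta = min(1, eps/910). Then 0 < |t + 7| < delta gives both |t + 7| < 1 and |t + 7| < eps/910, so |(5t^3 - 4t^2 + 5t + 3) + 1943| < eps.

delta = min(1, eps/910)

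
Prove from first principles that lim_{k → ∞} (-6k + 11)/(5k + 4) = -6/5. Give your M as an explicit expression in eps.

Let eps > 0 be given. For k ≥ 1, |(-6k + 11)/(5k + 4) + 6/5| = |79|/(5(5k + 4)) = 79/(5(5k + 4)).
Since 5k + 4 ≥ 5k for k ≥ 1, this is ≤ 79/(5·5k) = (79/25)/k.
So |(-6k + 11)/(5k + 4) + 6/5| < eps whenever k > (79/25)/eps.
Take M = (79/25)/eps. If k > M then |(-6k + 11)/(5k + 4) + 6/5| ≤ (79/25)/k < eps.

M = (79/25)/eps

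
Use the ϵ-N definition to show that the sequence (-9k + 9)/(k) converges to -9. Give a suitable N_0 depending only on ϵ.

N_0 = 9/ϵ

Suppose ϵ > 0. For k ≥ 1, |(-9k + 9)/(k) + 9| = |9|/((k)) = 9/((k)).
Since k ≥ k for k ≥ 1, this is ≤ 9/(k) = 9/k.
So |(-9k + 9)/(k) + 9| < ϵ whenever k > 9/ϵ.
Take N_0 = 9/ϵ. If k > N_0 then |(-9k + 9)/(k) + 9| ≤ 9/k < ϵ.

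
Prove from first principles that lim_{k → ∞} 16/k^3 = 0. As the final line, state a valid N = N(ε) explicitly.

Let ε > 0 be given. For k ≥ 1, |16/k^3 − 0| = 16/k^3.
16/k^3 < ε ⇔ k^3 > 16/ε ⇔ k > (16/ε)^{1/3}.
Take N = (16/ε)^{1/3}. Then k > N implies 16/k^3 < ε.

N = (16/ε)^{1/3}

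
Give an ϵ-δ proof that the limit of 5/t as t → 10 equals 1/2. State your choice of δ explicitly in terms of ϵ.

δ = min(5, 10ϵ)

Let ϵ > 0. We seek δ > 0 such that 0 < |t − 10| < δ implies |5/t − (1/2)| < ϵ.
|5/t − (1/2)| = 5·|10 − t|/(10·|t|) = 5|t − 10|/(10|t|).
Restrict δ ≤ 5. Then |t − 10| < 5 gives |t| > 5, so 10|t| > 50.
Then |5/t − (1/2)| < 5|t − 10|/50, which is < ϵ when |t − 10| < 10ϵ.
Take δ = min(5, 10ϵ). Then 0 < |t − 10| < δ gives both |t − 10| < 5 and |t − 10| < 10ϵ, so |5/t − (1/2)| < ϵ.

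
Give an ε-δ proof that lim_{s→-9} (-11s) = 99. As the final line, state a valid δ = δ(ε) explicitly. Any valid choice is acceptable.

Suppose ε > 0. We need δ > 0 so that 0 < |s + 9| < δ implies |(-11s) − 99| < ε.
Since (-11s) − 99 = -11(s + 9), we have |(-11s) − 99| = 11|s + 9|.
Thus it suffices that |s + 9| < ε/11.
Choosing δ = ε/11 gives |(-11s) − 99| = 11|s + 9| < ε whenever |s + 9| < δ.

δ = ε/11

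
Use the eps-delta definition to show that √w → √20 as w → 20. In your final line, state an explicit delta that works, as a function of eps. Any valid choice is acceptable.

delta = min(20, √20·eps)

Suppose eps > 0. We want delta > 0 such that 0 < |w − 20| < delta implies |√w − √20| < eps.
Multiplying by the conjugate, |√w − √20| = |w − 20|/(√w + √20).
Restrict delta ≤ 20 so that |w − 20| < 20 forces w > 0, and then √w + √20 > √20.
Hence |√w − √20| < |w − 20|/√20, which is < eps once |w − 20| < √20·eps.
Take delta = min(20, √20·eps). If 0 < |w − 20| < delta then w > 0 and |√w − √20| < |w − 20|/√20 < eps.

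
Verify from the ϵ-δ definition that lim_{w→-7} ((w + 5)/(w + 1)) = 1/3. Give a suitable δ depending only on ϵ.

δ = min(3, (9/2)ϵ)

Let ϵ > 0 be given. We want δ > 0 with 0 < |w + 7| < δ ⇒ |(w + 5)/(w + 1) − (1/3)| < ϵ.
Combining over a common denominator, (w + 5)/(w + 1) − (1/3) = [(w + 5)·(-6) − (-2)·(w + 1)] / [(-6)·(w + 1)] = -4(w + 7) / ((-6)(w + 1)).
So |(w + 5)/(w + 1) − (1/3)| = 4|w + 7| / (6·|w + 1|).
Require δ ≤ 3, so |w + 1| ≥ |-6| − |w + 7| > 6 − 3 = 3.
Hence |(w + 5)/(w + 1) − (1/3)| < 4|w + 7|/(6·3) = (2/9)|w + 7|, which is < ϵ once |w + 7| < (9/2)ϵ.
Take δ = min(3, (9/2)ϵ). Then 0 < |w + 7| < δ forces both bounds, so |(w + 5)/(w + 1) − (1/3)| < ϵ.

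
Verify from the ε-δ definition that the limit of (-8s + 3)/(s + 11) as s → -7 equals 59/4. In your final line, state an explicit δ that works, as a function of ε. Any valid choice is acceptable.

δ = min(2, (8/91)ε)

Suppose ε > 0. We want δ > 0 with 0 < |s + 7| < δ ⇒ |(-8s + 3)/(s + 11) − (59/4)| < ε.
Combining over a common denominator, (-8s + 3)/(s + 11) − (59/4) = [(-8s + 3)·4 − 59·(s + 11)] / [4·(s + 11)] = -91(s + 7) / (4(s + 11)).
So |(-8s + 3)/(s + 11) − (59/4)| = 91|s + 7| / (4·|s + 11|).
Restrict δ ≤ 2. Then |s + 7| < 2 gives |s + 11| = |(s + 7) + 4| ≥ 4 − 2 = 2.
Hence |(-8s + 3)/(s + 11) − (59/4)| < 91|s + 7|/(4·2) = (91/8)|s + 7|, which is < ε once |s + 7| < (8/91)ε.
Take δ = min(2, (8/91)ε). Then 0 < |s + 7| < δ forces both bounds, so |(-8s + 3)/(s + 11) − (59/4)| < ε.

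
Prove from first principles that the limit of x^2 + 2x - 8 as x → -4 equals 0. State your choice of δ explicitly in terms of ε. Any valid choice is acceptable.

δ = min(1, ε/7)

Let ε > 0 be given. We want δ > 0 such that 0 < |x + 4| < δ implies |(x^2 + 2x - 8)| < ε.
(x^2 + 2x - 8) = x^2 + 2x - 8 = (x + 4)(x - 2).
So |(x^2 + 2x - 8)| = |x + 4|·|x - 2|.
Require δ ≤ 1. Then |x + 4| < 1 gives |x| < 5, and by the triangle inequality |x - 2| ≤ 5 + 2 = 7.
Hence |(x^2 + 2x - 8)| ≤ 7|x + 4| < ε provided |x + 4| < ε/7.
Take δ = min(1, ε/7). Then 0 < |x + 4| < δ gives both |x + 4| < 1 and |x + 4| < ε/7, so |(x^2 + 2x - 8)| < ε.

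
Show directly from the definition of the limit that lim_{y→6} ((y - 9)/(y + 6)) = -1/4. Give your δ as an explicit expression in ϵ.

δ = min(6, (24/5)ϵ)

Fix ϵ > 0. We want δ > 0 with 0 < |y − 6| < δ ⇒ |(y - 9)/(y + 6) + 1/4| < ϵ.
Combining over a common denominator, (y - 9)/(y + 6) + 1/4 = [(y - 9)·12 − (-3)·(y + 6)] / [12·(y + 6)] = 15(y − 6) / (12(y + 6)).
So |(y - 9)/(y + 6) + 1/4| = 15|y − 6| / (12·|y + 6|).
Require δ ≤ 6, so |y + 6| ≥ |12| − |y − 6| > 12 − 6 = 6.
Hence |(y - 9)/(y + 6) + 1/4| < 15|y − 6|/(12·6) = (5/24)|y − 6|, which is < ϵ once |y − 6| < (24/5)ϵ.
Take δ = min(6, (24/5)ϵ). Then 0 < |y − 6| < δ forces both bounds, so |(y - 9)/(y + 6) + 1/4| < ϵ.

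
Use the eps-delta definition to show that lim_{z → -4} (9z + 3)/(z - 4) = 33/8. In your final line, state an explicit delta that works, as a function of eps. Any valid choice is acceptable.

delta = min(4, (32/39)eps)

Suppose eps > 0. We want delta > 0 with 0 < |z + 4| < delta ⇒ |(9z + 3)/(z - 4) − (33/8)| < eps.
Combining over a common denominator, (9z + 3)/(z - 4) − (33/8) = [(9z + 3)·(-8) − (-33)·(z - 4)] / [(-8)·(z - 4)] = -39(z + 4) / ((-8)(z - 4)).
So |(9z + 3)/(z - 4) − (33/8)| = 39|z + 4| / (8·|z − 4|).
Require delta ≤ 4, so |z − 4| ≥ |-8| − |z + 4| > 8 − 4 = 4.
Hence |(9z + 3)/(z - 4) − (33/8)| < 39|z + 4|/(8·4) = (39/32)|z + 4|, which is < eps once |z + 4| < (32/39)eps.
Take delta = min(4, (32/39)eps). Then 0 < |z + 4| < delta forces both bounds, so |(9z + 3)/(z - 4) − (33/8)| < eps.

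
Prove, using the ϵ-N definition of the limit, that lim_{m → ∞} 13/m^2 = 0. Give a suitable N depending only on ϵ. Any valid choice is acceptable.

N = (13/ϵ)^{1/2}

Suppose ϵ > 0. For m ≥ 1, |13/m^2 − 0| = 13/m^2.
13/m^2 < ϵ ⇔ m^2 > 13/ϵ ⇔ m > (13/ϵ)^{1/2}.
Take N = (13/ϵ)^{1/2}. Then m > N implies 13/m^2 < ϵ.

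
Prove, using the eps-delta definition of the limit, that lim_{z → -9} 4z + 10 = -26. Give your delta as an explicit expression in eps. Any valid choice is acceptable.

delta = eps/4

Let eps > 0. We need delta > 0 so that 0 < |z + 9| < delta implies |(4z + 10) + 26| < eps.
|(4z + 10) + 26| = |4z + 36| = 4|z + 9|.
So 4|z + 9| < eps exactly when |z + 9| < eps/4.
Choosing delta = eps/4 gives |(4z + 10) + 26| = 4|z + 9| < eps whenever |z + 9| < delta.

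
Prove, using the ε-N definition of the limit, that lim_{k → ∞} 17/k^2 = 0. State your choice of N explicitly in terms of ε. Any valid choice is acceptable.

N = (17/ε)^{1/2}

Let ε > 0 be given. For k ≥ 1, |17/k^2 − 0| = 17/k^2.
17/k^2 < ε ⇔ k^2 > 17/ε ⇔ k > (17/ε)^{1/2}.
Take N = (17/ε)^{1/2}. Then k > N implies 17/k^2 < ε.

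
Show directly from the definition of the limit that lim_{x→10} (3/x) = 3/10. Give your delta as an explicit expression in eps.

delta = min(5, (50/3)eps)

Let eps > 0 be given. We seek delta > 0 such that 0 < |x − 10| < delta implies |3/x − (3/10)| < eps.
|3/x − (3/10)| = 3·|10 − x|/(10·|x|) = 3|x − 10|/(10|x|).
Restrict delta ≤ 5. Then |x − 10| < 5 gives |x| > 5, so 10|x| > 50.
Then |3/x − (3/10)| < 3|x − 10|/50, which is < eps when |x − 10| < (50/3)eps.
Take delta = min(5, (50/3)eps). Then 0 < |x − 10| < delta gives both |x − 10| < 5 and |x − 10| < (50/3)eps, so |3/x − (3/10)| < eps.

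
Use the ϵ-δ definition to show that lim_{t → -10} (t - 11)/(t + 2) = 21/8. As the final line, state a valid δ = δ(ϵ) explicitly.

Let ϵ > 0 be given. We want δ > 0 with 0 < |t + 10| < δ ⇒ |(t - 11)/(t + 2) − (21/8)| < ϵ.
Combining over a common denominator, (t - 11)/(t + 2) − (21/8) = [(t - 11)·(-8) − (-21)·(t + 2)] / [(-8)·(t + 2)] = 13(t + 10) / ((-8)(t + 2)).
So |(t - 11)/(t + 2) − (21/8)| = 13|t + 10| / (8·|t + 2|).
Require δ ≤ 4, so |t + 2| ≥ |-8| − |t + 10| > 8 − 4 = 4.
Hence |(t - 11)/(t + 2) − (21/8)| < 13|t + 10|/(8·4) = (13/32)|t + 10|, which is < ϵ once |t + 10| < (32/13)ϵ.
Take δ = min(4, (32/13)ϵ). Then 0 < |t + 10| < δ forces both bounds, so |(t - 11)/(t + 2) − (21/8)| < ϵ.

δ = min(4, (32/13)ϵ)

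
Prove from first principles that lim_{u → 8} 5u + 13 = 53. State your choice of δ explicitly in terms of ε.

Let ε > 0 be given. We need δ > 0 so that 0 < |u − 8| < δ implies |(5u + 13) − 53| < ε.
Since (5u + 13) − 53 = 5(u − 8), we have |(5u + 13) − 53| = 5|u − 8|.
Thus it suffices that |u − 8| < ε/5.
Choosing δ = ε/5 gives |(5u + 13) − 53| = 5|u − 8| < ε whenever |u − 8| < δ.

δ = ε/5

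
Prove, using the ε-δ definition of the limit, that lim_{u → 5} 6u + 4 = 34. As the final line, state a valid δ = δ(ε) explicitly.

Suppose ε > 0. We need δ > 0 so that 0 < |u − 5| < δ implies |(6u + 4) − 34| < ε.
Since (6u + 4) − 34 = 6(u − 5), we have |(6u + 4) − 34| = 6|u − 5|.
Thus it suffices that |u − 5| < ε/6.
Choosing δ = ε/6 gives |(6u + 4) − 34| = 6|u − 5| < ε whenever |u − 5| < δ.

δ = ε/6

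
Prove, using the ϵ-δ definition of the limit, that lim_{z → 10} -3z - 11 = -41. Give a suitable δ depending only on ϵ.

Fix ϵ > 0. We need δ > 0 so that 0 < |z − 10| < δ implies |(-3z - 11) + 41| < ϵ.
|(-3z - 11) + 41| = |-3z + 30| = 3|z − 10|.
So 3|z − 10| < ϵ exactly when |z − 10| < ϵ/3.
Choosing δ = ϵ/3 gives |(-3z - 11) + 41| = 3|z − 10| < ϵ whenever |z − 10| < δ.

δ = ϵ/3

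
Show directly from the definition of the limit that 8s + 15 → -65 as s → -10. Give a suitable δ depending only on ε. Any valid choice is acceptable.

δ = ε/8

Let ε > 0. We need δ > 0 so that 0 < |s + 10| < δ implies |(8s + 15) + 65| < ε.
Since (8s + 15) + 65 = 8(s + 10), we have |(8s + 15) + 65| = 8|s + 10|.
Thus it suffices that |s + 10| < ε/8.
Take δ = ε/8. If 0 < |s + 10| < δ then |(8s + 15) + 65| = 8|s + 10| < 8·(ε/8) = ε.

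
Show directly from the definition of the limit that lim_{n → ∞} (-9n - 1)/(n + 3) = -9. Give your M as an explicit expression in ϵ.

M = 26/ϵ

Let ϵ > 0 be given. For n ≥ 1, |(-9n - 1)/(n + 3) + 9| = |26|/((n + 3)) = 26/((n + 3)).
Since n + 3 ≥ n for n ≥ 1, this is ≤ 26/(n) = 26/n.
So |(-9n - 1)/(n + 3) + 9| < ϵ whenever n > 26/ϵ.
Take M = 26/ϵ. If n > M then |(-9n - 1)/(n + 3) + 9| ≤ 26/n < ϵ.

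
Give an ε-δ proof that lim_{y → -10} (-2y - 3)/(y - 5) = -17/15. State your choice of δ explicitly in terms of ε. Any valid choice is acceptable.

δ = min(15/2, (225/26)ε)

Let ε > 0 be given. We want δ > 0 with 0 < |y + 10| < δ ⇒ |(-2y - 3)/(y - 5) + 17/15| < ε.
Combining over a common denominator, (-2y - 3)/(y - 5) + 17/15 = [(-2y - 3)·(-15) − 17·(y - 5)] / [(-15)·(y - 5)] = 13(y + 10) / ((-15)(y - 5)).
So |(-2y - 3)/(y - 5) + 17/15| = 13|y + 10| / (15·|y − 5|).
Restrict δ ≤ 15/2. Then |y + 10| < 15/2 gives |y − 5| = |(y + 10) + (-15)| ≥ 15 − 15/2 = 15/2.
Hence |(-2y - 3)/(y - 5) + 17/15| < 13|y + 10|/(15·(15/2)) = (26/225)|y + 10|, which is < ε once |y + 10| < (225/26)ε.
Take δ = min(15/2, (225/26)ε). Then 0 < |y + 10| < δ forces both bounds, so |(-2y - 3)/(y - 5) + 17/15| < ε.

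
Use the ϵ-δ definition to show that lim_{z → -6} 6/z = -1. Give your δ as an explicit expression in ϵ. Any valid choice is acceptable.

Let ϵ > 0 be given. We seek δ > 0 such that 0 < |z + 6| < δ implies |6/z + 1| < ϵ.
|6/z + 1| = 6·|-6 − z|/(6·|z|) = 6|z + 6|/(6|z|).
Require δ ≤ 3 so that |z| > 6 − 3 = 3, hence 6|z| > 18.
Then |6/z + 1| < 6|z + 6|/18, which is < ϵ when |z + 6| < 3ϵ.
Take δ = min(3, 3ϵ). Then 0 < |z + 6| < δ gives both |z + 6| < 3 and |z + 6| < 3ϵ, so |6/z + 1| < ϵ.

δ = min(3, 3ϵ)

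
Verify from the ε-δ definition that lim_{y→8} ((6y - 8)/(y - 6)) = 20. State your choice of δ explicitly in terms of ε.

δ = min(1, (1/14)ε)

Let ε > 0 be given. We want δ > 0 with 0 < |y − 8| < δ ⇒ |(6y - 8)/(y - 6) − 20| < ε.
Combining over a common denominator, (6y - 8)/(y - 6) − 20 = [(6y - 8)·2 − 40·(y - 6)] / [2·(y - 6)] = -28(y − 8) / (2(y - 6)).
So |(6y - 8)/(y - 6) − 20| = 28|y − 8| / (2·|y − 6|).
Require δ ≤ 1, so |y − 6| ≥ |2| − |y − 8| > 2 − 1 = 1.
Hence |(6y - 8)/(y - 6) − 20| < 28|y − 8|/(2·1) = 14|y − 8|, which is < ε once |y − 8| < (1/14)ε.
Take δ = min(1, (1/14)ε). Then 0 < |y − 8| < δ forces both bounds, so |(6y - 8)/(y - 6) − 20| < ε.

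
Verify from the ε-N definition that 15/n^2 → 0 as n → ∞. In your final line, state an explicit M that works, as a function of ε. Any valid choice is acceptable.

M = (15/ε)^{1/2}

Let ε > 0. For n ≥ 1, |15/n^2 − 0| = 15/n^2.
15/n^2 < ε ⇔ n^2 > 15/ε ⇔ n > (15/ε)^{1/2}.
Take M = (15/ε)^{1/2}. Then n > M implies 15/n^2 < ε.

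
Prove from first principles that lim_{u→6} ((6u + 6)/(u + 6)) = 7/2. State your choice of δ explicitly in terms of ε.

δ = min(6, (12/5)ε)

Suppose ε > 0. We want δ > 0 with 0 < |u − 6| < δ ⇒ |(6u + 6)/(u + 6) − (7/2)| < ε.
Combining over a common denominator, (6u + 6)/(u + 6) − (7/2) = [(6u + 6)·12 − 42·(u + 6)] / [12·(u + 6)] = 30(u − 6) / (12(u + 6)).
So |(6u + 6)/(u + 6) − (7/2)| = 30|u − 6| / (12·|u + 6|).
Require δ ≤ 6, so |u + 6| ≥ |12| − |u − 6| > 12 − 6 = 6.
Hence |(6u + 6)/(u + 6) − (7/2)| < 30|u − 6|/(12·6) = (5/12)|u − 6|, which is < ε once |u − 6| < (12/5)ε.
Take δ = min(6, (12/5)ε). Then 0 < |u − 6| < δ forces both bounds, so |(6u + 6)/(u + 6) − (7/2)| < ε.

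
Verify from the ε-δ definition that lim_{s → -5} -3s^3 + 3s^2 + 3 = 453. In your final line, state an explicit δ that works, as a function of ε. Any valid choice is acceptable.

Suppose ε > 0. We want δ > 0 such that 0 < |s + 5| < δ implies |(-3s^3 + 3s^2 + 3) − 453| < ε.
(-3s^3 + 3s^2 + 3) − 453 = -3s^3 + 3s^2 - 450 = (s + 5)(-3s^2 + 18s - 90).
So |(-3s^3 + 3s^2 + 3) − 453| = |s + 5|·|-3s^2 + 18s - 90|.
Require δ ≤ 1. Then |s + 5| < 1 gives |s| < 6, and by the triangle inequality |-3s^2 + 18s - 90| ≤ 3·6^2 + 18·6 + 90 = 306.
Hence |(-3s^3 + 3s^2 + 3) − 453| ≤ 306|s + 5| < ε provided |s + 5| < ε/306.
Take δ = min(1, ε/306). Then 0 < |s + 5| < δ gives both |s + 5| < 1 and |s + 5| < ε/306, so |(-3s^3 + 3s^2 + 3) − 453| < ε.

δ = min(1, ε/306)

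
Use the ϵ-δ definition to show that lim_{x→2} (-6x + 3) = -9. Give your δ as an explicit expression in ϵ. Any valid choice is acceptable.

δ = ϵ/6

Suppose ϵ > 0. We need δ > 0 so that 0 < |x − 2| < δ implies |(-6x + 3) + 9| < ϵ.
|(-6x + 3) + 9| = |-6x + 12| = 6|x − 2|.
Thus it suffices that |x − 2| < ϵ/6.
Take δ = ϵ/6. If 0 < |x − 2| < δ then |(-6x + 3) + 9| = 6|x − 2| < 6·(ϵ/6) = ϵ.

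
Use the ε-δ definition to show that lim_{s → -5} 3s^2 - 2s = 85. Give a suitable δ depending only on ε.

δ = min(2, ε/38)

Let ε > 0. We want δ > 0 such that 0 < |s + 5| < δ implies |(3s^2 - 2s) − 85| < ε.
(3s^2 - 2s) − 85 = 3s^2 - 2s - 85 = (s + 5)(3s - 17).
So |(3s^2 - 2s) − 85| = |s + 5|·|3s - 17|.
Assume first that |s + 5| < 2, so |s| < 7. Then |3s - 17| ≤ 3·7 + 17 = 38.
Hence |(3s^2 - 2s) − 85| ≤ 38|s + 5| < ε provided |s + 5| < ε/38.
Take δ = min(2, ε/38). Then 0 < |s + 5| < δ gives both |s + 5| < 2 and |s + 5| < ε/38, so |(3s^2 - 2s) − 85| < ε.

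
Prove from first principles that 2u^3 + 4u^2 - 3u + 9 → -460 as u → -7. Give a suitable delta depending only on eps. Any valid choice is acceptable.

delta = min(1, eps/275)

Fix eps > 0. We want delta > 0 such that 0 < |u + 7| < delta implies |(2u^3 + 4u^2 - 3u + 9) + 460| < eps.
(2u^3 + 4u^2 - 3u + 9) + 460 = 2u^3 + 4u^2 - 3u + 469 = (u + 7)(2u^2 - 10u + 67).
So |(2u^3 + 4u^2 - 3u + 9) + 460| = |u + 7|·|2u^2 - 10u + 67|.
Require delta ≤ 1. Then |u + 7| < 1 gives |u| < 8, and by the triangle inequality |2u^2 - 10u + 67| ≤ 2·8^2 + 10·8 + 67 = 275.
Hence |(2u^3 + 4u^2 - 3u + 9) + 460| ≤ 275|u + 7| < eps provided |u + 7| < eps/275.
Take delta = min(1, eps/275). Then 0 < |u + 7| < delta gives both |u + 7| < 1 and |u + 7| < eps/275, so |(2u^3 + 4u^2 - 3u + 9) + 460| < eps.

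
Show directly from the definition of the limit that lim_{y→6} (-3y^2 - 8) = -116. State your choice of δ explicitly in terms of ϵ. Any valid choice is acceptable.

Fix ϵ > 0. We want δ > 0 such that 0 < |y − 6| < δ implies |(-3y^2 - 8) + 116| < ϵ.
(-3y^2 - 8) + 116 = -3y^2 + 108 = (y − 6)(-3y - 18).
So |(-3y^2 - 8) + 116| = |y − 6|·|-3y - 18|.
Assume first that |y − 6| < 1, so |y| < 7. Then |-3y - 18| ≤ 3·7 + 18 = 39.
Hence |(-3y^2 - 8) + 116| ≤ 39|y − 6| < ϵ provided |y − 6| < ϵ/39.
Choosing δ = min(1, ϵ/39) ensures both conditions, hence |(-3y^2 - 8) + 116| < ϵ.

δ = min(1, ϵ/39)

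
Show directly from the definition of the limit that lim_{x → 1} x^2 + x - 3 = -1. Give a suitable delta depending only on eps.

delta = min(1, eps/4)

Fix eps > 0. We want delta > 0 such that 0 < |x − 1| < delta implies |(x^2 + x - 3) + 1| < eps.
(x^2 + x - 3) + 1 = x^2 + x - 2 = (x − 1)(x + 2).
So |(x^2 + x - 3) + 1| = |x − 1|·|x + 2|.
Assume first that |x − 1| < 1, so |x| < 2. Then |x + 2| ≤ 2 + 2 = 4.
Hence |(x^2 + x - 3) + 1| ≤ 4|x − 1| < eps provided |x − 1| < eps/4.
Take delta = min(1, eps/4). Then 0 < |x − 1| < delta gives both |x − 1| < 1 and |x − 1| < eps/4, so |(x^2 + x - 3) + 1| < eps.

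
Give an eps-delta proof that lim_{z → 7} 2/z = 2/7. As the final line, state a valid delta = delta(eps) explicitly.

Let eps > 0. We seek delta > 0 such that 0 < |z − 7| < delta implies |2/z − (2/7)| < eps.
|2/z − (2/7)| = 2·|7 − z|/(7·|z|) = 2|z − 7|/(7|z|).
Require delta ≤ 7/2 so that |z| > 7 − 7/2 = 7/2, hence 7|z| > 49/2.
Then |2/z − (2/7)| < 2|z − 7|/(49/2), which is < eps when |z − 7| < (49/4)eps.
Take delta = min(7/2, (49/4)eps). Then 0 < |z − 7| < delta gives both |z − 7| < 7/2 and |z − 7| < (49/4)eps, so |2/z − (2/7)| < eps.

delta = min(7/2, (49/4)eps)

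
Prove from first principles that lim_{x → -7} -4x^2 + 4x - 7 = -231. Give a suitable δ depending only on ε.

δ = min(2, ε/68)

Let ε > 0 be given. We want δ > 0 such that 0 < |x + 7| < δ implies |(-4x^2 + 4x - 7) + 231| < ε.
(-4x^2 + 4x - 7) + 231 = -4x^2 + 4x + 224 = (x + 7)(-4x + 32).
So |(-4x^2 + 4x - 7) + 231| = |x + 7|·|-4x + 32|.
Require δ ≤ 2. Then |x + 7| < 2 gives |x| < 9, and by the triangle inequality |-4x + 32| ≤ 4·9 + 32 = 68.
Hence |(-4x^2 + 4x - 7) + 231| ≤ 68|x + 7| < ε provided |x + 7| < ε/68.
Take δ = min(2, ε/68). Then 0 < |x + 7| < δ gives both |x + 7| < 2 and |x + 7| < ε/68, so |(-4x^2 + 4x - 7) + 231| < ε.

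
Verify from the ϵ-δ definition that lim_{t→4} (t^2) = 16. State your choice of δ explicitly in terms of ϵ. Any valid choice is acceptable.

δ = min(2, ϵ/10)

Let ϵ > 0. We seek δ > 0 with 0 < |t − 4| < δ ⇒ |t^2 − 16| < ϵ.
Factor: t^2 − 16 = (t − 4)(t + 4), so |t^2 − 16| = |t − 4|·|t + 4|.
Impose δ ≤ 2 so that |t| < 6; then |t + 4| ≤ 10.
Hence |t^2 − 16| ≤ 10|t − 4|, which is < ϵ once |t − 4| < ϵ/10.
Take δ = min(2, ϵ/10). If 0 < |t − 4| < δ then both bounds hold and |t^2 − 16| ≤ 10|t − 4| < 10·(ϵ/10) = ϵ.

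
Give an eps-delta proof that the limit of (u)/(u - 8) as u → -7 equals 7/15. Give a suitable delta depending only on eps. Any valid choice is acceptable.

Suppose eps > 0. We want delta > 0 with 0 < |u + 7| < delta ⇒ |(u)/(u - 8) − (7/15)| < eps.
Combining over a common denominator, (u)/(u - 8) − (7/15) = [(u)·(-15) − (-7)·(u - 8)] / [(-15)·(u - 8)] = -8(u + 7) / ((-15)(u - 8)).
So |(u)/(u - 8) − (7/15)| = 8|u + 7| / (15·|u − 8|).
Require delta ≤ 15/2, so |u − 8| ≥ |-15| − |u + 7| > 15 − 15/2 = 15/2.
Hence |(u)/(u - 8) − (7/15)| < 8|u + 7|/(15·(15/2)) = (16/225)|u + 7|, which is < eps once |u + 7| < (225/16)eps.
Take delta = min(15/2, (225/16)eps). Then 0 < |u + 7| < delta forces both bounds, so |(u)/(u - 8) − (7/15)| < eps.

delta = min(15/2, (225/16)eps)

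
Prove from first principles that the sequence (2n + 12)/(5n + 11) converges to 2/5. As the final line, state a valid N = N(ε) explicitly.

Let ε > 0. For n ≥ 1, |(2n + 12)/(5n + 11) − (2/5)| = |38|/(5(5n + 11)) = 38/(5(5n + 11)).
Since 5n + 11 ≥ 5n for n ≥ 1, this is ≤ 38/(5·5n) = (38/25)/n.
So |(2n + 12)/(5n + 11) − (2/5)| < ε whenever n > (38/25)/ε.
Take N = (38/25)/ε. If n > N then |(2n + 12)/(5n + 11) − (2/5)| ≤ (38/25)/n < ε.

N = (38/25)/ε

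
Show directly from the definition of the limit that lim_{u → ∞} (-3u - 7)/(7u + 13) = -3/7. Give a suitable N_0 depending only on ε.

Suppose ε > 0. We seek N_0 > 0 such that u > N_0 implies |(-3u - 7)/(7u + 13) + 3/7| < ε.
(-3u - 7)/(7u + 13) + 3/7 = (7(-3u - 7) − (-3)(7u + 13)) / (7(7u + 13)) = -10/(7(7u + 13)).
For u > 0 we have 7u + 13 > 7u, so |(-3u - 7)/(7u + 13) + 3/7| = 10/(7(7u + 13)) < 10/(7·7u) = (10/49)/u.
Thus |(-3u - 7)/(7u + 13) + 3/7| < ε whenever u > (10/49)/ε.
Take N_0 = (10/49)/ε. If u > N_0 then |(-3u - 7)/(7u + 13) + 3/7| < (10/49)/u < ε.

N_0 = (10/49)/ε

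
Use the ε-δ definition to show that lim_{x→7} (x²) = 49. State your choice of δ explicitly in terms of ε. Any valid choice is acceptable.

δ = min(2, ε/16)

Let ε > 0. We seek δ > 0 with 0 < |x − 7| < δ ⇒ |x² − 49| < ε.
Factor: x² − 49 = (x − 7)(x + 7), so |x² − 49| = |x − 7|·|x + 7|.
Impose δ ≤ 2 so that |x| < 9; then |x + 7| ≤ 16.
Hence |x² − 49| ≤ 16|x − 7|, which is < ε once |x − 7| < ε/16.
Take δ = min(2, ε/16). If 0 < |x − 7| < δ then both bounds hold and |x² − 49| ≤ 16|x − 7| < 16·(ε/16) = ε.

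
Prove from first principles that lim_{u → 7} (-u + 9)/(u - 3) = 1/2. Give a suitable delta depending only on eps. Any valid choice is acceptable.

Let eps > 0 be given. We want delta > 0 with 0 < |u − 7| < delta ⇒ |(-u + 9)/(u - 3) − (1/2)| < eps.
Combining over a common denominator, (-u + 9)/(u - 3) − (1/2) = [(-u + 9)·4 − 2·(u - 3)] / [4·(u - 3)] = -6(u − 7) / (4(u - 3)).
So |(-u + 9)/(u - 3) − (1/2)| = 6|u − 7| / (4·|u − 3|).
Restrict delta ≤ 2. Then |u − 7| < 2 gives |u − 3| = |(u − 7) + 4| ≥ 4 − 2 = 2.
Hence |(-u + 9)/(u - 3) − (1/2)| < 6|u − 7|/(4·2) = (3/4)|u − 7|, which is < eps once |u − 7| < (4/3)eps.
Take delta = min(2, (4/3)eps). Then 0 < |u − 7| < delta forces both bounds, so |(-u + 9)/(u - 3) − (1/2)| < eps.

delta = min(2, (4/3)eps)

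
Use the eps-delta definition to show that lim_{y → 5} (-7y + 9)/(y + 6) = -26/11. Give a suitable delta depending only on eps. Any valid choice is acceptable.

Let eps > 0 be given. We want delta > 0 with 0 < |y − 5| < delta ⇒ |(-7y + 9)/(y + 6) + 26/11| < eps.
Combining over a common denominator, (-7y + 9)/(y + 6) + 26/11 = [(-7y + 9)·11 − (-26)·(y + 6)] / [11·(y + 6)] = -51(y − 5) / (11(y + 6)).
So |(-7y + 9)/(y + 6) + 26/11| = 51|y − 5| / (11·|y + 6|).
Require delta ≤ 11/2, so |y + 6| ≥ |11| − |y − 5| > 11 − 11/2 = 11/2.
Hence |(-7y + 9)/(y + 6) + 26/11| < 51|y − 5|/(11·(11/2)) = (102/121)|y − 5|, which is < eps once |y − 5| < (121/102)eps.
Take delta = min(11/2, (121/102)eps). Then 0 < |y − 5| < delta forces both bounds, so |(-7y + 9)/(y + 6) + 26/11| < eps.

delta = min(11/2, (121/102)eps)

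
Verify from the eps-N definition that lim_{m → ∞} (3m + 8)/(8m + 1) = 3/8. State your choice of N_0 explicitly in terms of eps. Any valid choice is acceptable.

Fix eps > 0. For m ≥ 1, |(3m + 8)/(8m + 1) − (3/8)| = |61|/(8(8m + 1)) = 61/(8(8m + 1)).
Since 8m + 1 ≥ 8m for m ≥ 1, this is ≤ 61/(8·8m) = (61/64)/m.
So |(3m + 8)/(8m + 1) − (3/8)| < eps whenever m > (61/64)/eps.
Take N_0 = (61/64)/eps. If m > N_0 then |(3m + 8)/(8m + 1) − (3/8)| ≤ (61/64)/m < eps.

N_0 = (61/64)/eps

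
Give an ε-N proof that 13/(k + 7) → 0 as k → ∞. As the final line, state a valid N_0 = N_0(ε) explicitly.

N_0 = 13/ε

Suppose ε > 0. For k ≥ 1, |13/(k + 7) − 0| = 13/(k + 7) ≤ 13/k.
We need 13/k < ε, i.e. k > 13/ε.
Take N_0 = 13/ε. If k > N_0 then |13/(k + 7)| ≤ 13/k < ε.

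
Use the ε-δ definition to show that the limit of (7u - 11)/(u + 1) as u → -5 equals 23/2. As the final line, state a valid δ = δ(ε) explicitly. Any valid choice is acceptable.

δ = min(2, (4/9)ε)

Fix ε > 0. We want δ > 0 with 0 < |u + 5| < δ ⇒ |(7u - 11)/(u + 1) − (23/2)| < ε.
Combining over a common denominator, (7u - 11)/(u + 1) − (23/2) = [(7u - 11)·(-4) − (-46)·(u + 1)] / [(-4)·(u + 1)] = 18(u + 5) / ((-4)(u + 1)).
So |(7u - 11)/(u + 1) − (23/2)| = 18|u + 5| / (4·|u + 1|).
Restrict δ ≤ 2. Then |u + 5| < 2 gives |u + 1| = |(u + 5) + (-4)| ≥ 4 − 2 = 2.
Hence |(7u - 11)/(u + 1) − (23/2)| < 18|u + 5|/(4·2) = (9/4)|u + 5|, which is < ε once |u + 5| < (4/9)ε.
Take δ = min(2, (4/9)ε). Then 0 < |u + 5| < δ forces both bounds, so |(7u - 11)/(u + 1) − (23/2)| < ε.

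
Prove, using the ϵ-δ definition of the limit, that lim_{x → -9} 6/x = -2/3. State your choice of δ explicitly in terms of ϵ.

Let ϵ > 0 be given. We seek δ > 0 such that 0 < |x + 9| < δ implies |6/x + 2/3| < ϵ.
|6/x + 2/3| = 6·|-9 − x|/(9·|x|) = 6|x + 9|/(9|x|).
Require δ ≤ 9/2 so that |x| > 9 − 9/2 = 9/2, hence 9|x| > 81/2.
Then |6/x + 2/3| < 6|x + 9|/(81/2), which is < ϵ when |x + 9| < (27/4)ϵ.
Take δ = min(9/2, (27/4)ϵ). Then 0 < |x + 9| < δ gives both |x + 9| < 9/2 and |x + 9| < (27/4)ϵ, so |6/x + 2/3| < ϵ.

δ = min(9/2, (27/4)ϵ)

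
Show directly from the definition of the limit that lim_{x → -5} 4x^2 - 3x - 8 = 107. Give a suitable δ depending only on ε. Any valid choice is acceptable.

δ = min(1, ε/47)

Let ε > 0 be given. We want δ > 0 such that 0 < |x + 5| < δ implies |(4x^2 - 3x - 8) − 107| < ε.
(4x^2 - 3x - 8) − 107 = 4x^2 - 3x - 115 = (x + 5)(4x - 23).
So |(4x^2 - 3x - 8) − 107| = |x + 5|·|4x - 23|.
Require δ ≤ 1. Then |x + 5| < 1 gives |x| < 6, and by the triangle inequality |4x - 23| ≤ 4·6 + 23 = 47.
Hence |(4x^2 - 3x - 8) − 107| ≤ 47|x + 5| < ε provided |x + 5| < ε/47.
Choosing δ = min(1, ε/47) ensures both conditions, hence |(4x^2 - 3x - 8) − 107| < ε.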